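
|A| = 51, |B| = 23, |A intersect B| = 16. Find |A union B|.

|A union B| = |A| + |B| - |A intersect B| = 51 + 23 - 16.

Final answer: 58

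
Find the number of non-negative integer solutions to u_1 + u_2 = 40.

Stars and bars with 40 stars and 1 bars:
C(40+2-1, 2-1) = C(41,1).

Final answer: C(41,1) = 41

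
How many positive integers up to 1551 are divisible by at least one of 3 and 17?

Multiples of 3: 517. Multiples of 17: 91. Of both (lcm=51): 30.
By inclusion-exclusion: 517 + 91 - 30.

Final answer: 578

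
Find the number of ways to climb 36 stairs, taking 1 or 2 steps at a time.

Condition on the final move: it is a 1-step (f(n-1) ways to get there) or a 2-step (f(n-2) ways), so f(n) = f(n-1) + f(n-2), with f(1)=1, f(2)=2.
Computing successive values: f(1)=1, f(2)=2, f(3)=3, f(4)=5, f(5)=8, f(6)=13, f(7)=21, f(8)=34, f(9)=55, f(10)=89, f(11)=144, f(12)=233, f(13)=377, f(14)=610, f(15)=987, f(16)=1597, f(17)=2584, f(18)=4181, f(19)=6765, f(20)=10946, f(21)=17711, f(22)=28657, f(23)=46368, f(24)=75025, f(25)=121393, f(26)=196418, f(27)=317811, f(28)=514229, f(29)=832040, f(30)=1346269, f(31)=2178309, f(32)=3524578, f(33)=5702887, f(34)=9227465, f(35)=14930352, f(36)=24157817.

Final answer: 24157817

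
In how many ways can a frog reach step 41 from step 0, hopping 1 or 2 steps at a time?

Let f(n) count the ways. The last step is size 1 or 2, so f(n) = f(n-1) + f(n-2) with f(1)=1, f(2)=2.
Computing successive values: f(1)=1, f(2)=2, f(3)=3, f(4)=5, f(5)=8, f(6)=13, f(7)=21, f(8)=34, f(9)=55, f(10)=89, f(11)=144, f(12)=233, f(13)=377, f(14)=610, f(15)=987, f(16)=1597, f(17)=2584, f(18)=4181, f(19)=6765, f(20)=10946, f(21)=17711, f(22)=28657, f(23)=46368, f(24)=75025, f(25)=121393, f(26)=196418, f(27)=317811, f(28)=514229, f(29)=832040, f(30)=1346269, f(31)=2178309, f(32)=3524578, f(33)=5702887, f(34)=9227465, f(35)=14930352, f(36)=24157817, f(37)=39088169, f(38)=63245986, f(39)=102334155, f(40)=165580141, f(41)=267914296.

Final answer: 267914296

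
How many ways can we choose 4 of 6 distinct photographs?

C(6,4) = 6!/(4! x (6-4)!).

Final answer: C(6,4) = 15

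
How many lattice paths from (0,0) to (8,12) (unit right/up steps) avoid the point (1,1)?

Total paths to (8,12): C(20,12) = 125970.
Paths through (1,1): C(2,1) x C(18,11) = 63648.
Avoiding (1,1): 125970 - 63648.

Final answer: 62322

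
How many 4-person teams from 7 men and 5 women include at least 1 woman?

Sum over valid woman counts:
C(5,1)C(7,3) = 175
C(5,2)C(7,2) = 210
C(5,3)C(7,1) = 70
C(5,4)C(7,0) = 5
Total: 175 + 210 + 70 + 5.

Final answer: 460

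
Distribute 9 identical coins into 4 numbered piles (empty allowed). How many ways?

Stars and bars: C(n+k-1, k-1) = C(12,3).

Final answer: C(12,3) = 220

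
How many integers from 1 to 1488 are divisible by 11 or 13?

Multiples of 11: 135. Multiples of 13: 114. Of both (lcm=143): 10.
By inclusion-exclusion: 135 + 114 - 10.

Final answer: 239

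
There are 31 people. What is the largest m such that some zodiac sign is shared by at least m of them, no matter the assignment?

There are 12 possible values for zodiac sign. With 31 people and 12 categories, by pigeonhole: ceiling(31/12).

Final answer: 3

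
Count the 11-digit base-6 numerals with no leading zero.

These are the integers in [6^10, 6^11), so the count is 6^11 - 6^10 = 5 x 6^10.

Final answer: 302330880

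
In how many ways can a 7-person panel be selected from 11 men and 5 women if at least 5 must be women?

Sum over valid woman counts:
C(5,5)C(11,2).

Final answer: 55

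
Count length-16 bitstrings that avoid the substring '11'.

Classify by the final bit: ...0 gives a(n-1) strings, ...01 gives a(n-2) strings. Thus a(n) = a(n-1) + a(n-2) with a(1)=2, a(2)=3.
Iterating the recurrence: a(1)=2, a(2)=3, a(3)=5, a(4)=8, a(5)=13, a(6)=21, a(7)=34, a(8)=55, a(9)=89, a(10)=144, a(11)=233, a(12)=377, a(13)=610, a(14)=987, a(15)=1597, a(16)=2584.

Final answer: 2584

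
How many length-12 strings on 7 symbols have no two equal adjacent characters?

Let g(n) count such strings. g(1) = 7, and each valid string of length n-1 extends in 6 ways (any symbol but the last), so g(n) = 6 g(n-1).
Total: g(12) = 7 x 6^11.

Final answer: 7 x 6^{11} = 2539579392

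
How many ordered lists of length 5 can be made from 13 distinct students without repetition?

P(13,5) = 13!/(13-5)! = 13!/8!.

Final answer: P(13,5) = 154440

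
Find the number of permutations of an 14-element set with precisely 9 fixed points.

Choose which 9 elements are fixed: C(14,9) = 2002.
Derange the remaining 5 using D(j) = (j-1)(D(j-1) + D(j-2)), D(0)=1, D(1)=0: D(2)=1, D(3)=2, D(4)=9, D(5)=44.
Total: 2002 x 44.

Final answer: C(14,9) D(5) = 88088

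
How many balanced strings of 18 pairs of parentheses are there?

This is counted by the nth Catalan number C_n. Here n = 18 (pairs).
Using C_0 = 1 and C_(k+1) = C_k x 2(2k+1)/(k+2), build up term by term: C_1=1, C_2=2, C_3=5, C_4=14, C_5=42, C_6=132, C_7=429, C_8=1430, C_9=4862, C_10=16796, C_11=58786, C_12=208012, C_13=742900, C_14=2674440, C_15=9694845, C_16=35357670, C_17=129644790, C_18=477638700.

Final answer: C_{18} = 477638700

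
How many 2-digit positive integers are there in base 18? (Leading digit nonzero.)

Leading digit: 17 options (nonzero). Other 1 digit(s): 18 options each.
Total: 17 x 18^1.

Final answer: 306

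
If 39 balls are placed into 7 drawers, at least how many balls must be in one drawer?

By the pigeonhole principle: ceiling(39/7).

Final answer: 6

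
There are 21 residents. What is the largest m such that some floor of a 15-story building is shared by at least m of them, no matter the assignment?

There are 15 possible values for floor of a 15-story building. With 21 residents and 15 categories, by pigeonhole: ceiling(21/15).

Final answer: 2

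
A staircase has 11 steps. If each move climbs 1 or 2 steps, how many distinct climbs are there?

Let f(n) count the ways. The last step is size 1 or 2, so f(n) = f(n-1) + f(n-2) with f(1)=1, f(2)=2.
Iterating the recurrence: f(1)=1, f(2)=2, f(3)=3, f(4)=5, f(5)=8, f(6)=13, f(7)=21, f(8)=34, f(9)=55, f(10)=89, f(11)=144.

Final answer: 144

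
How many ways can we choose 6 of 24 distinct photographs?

C(24,6) = 24!/(6! x 18!).

Final answer: \binom{24}{6} = 134596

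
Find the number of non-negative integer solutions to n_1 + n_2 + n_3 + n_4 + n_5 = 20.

Stars and bars with 20 stars and 4 bars:
C(20+5-1, 5-1) = C(24,4).

Final answer: C(24,4) = 10626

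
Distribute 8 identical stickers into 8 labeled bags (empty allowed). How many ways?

Stars and bars: C(n+k-1, k-1) = C(15,7).

Final answer: C(15,7) = 6435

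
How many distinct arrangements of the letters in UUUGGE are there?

Letters (E:1, G:2, U:3). Total letters: 6.
Permutations = 6!/(3! x 2!).

Final answer: 60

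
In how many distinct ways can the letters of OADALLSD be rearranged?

Letters (A:2, D:2, L:2, O:1, S:1). Total letters: 8.
Permutations = 8!/(2! x 2! x 2!).

Final answer: 5040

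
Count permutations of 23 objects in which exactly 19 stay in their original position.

Choose which 19 elements are fixed: C(23,19) = 8855.
Derange the remaining 4 using D(j) = (j-1)(D(j-1) + D(j-2)), D(0)=1, D(1)=0: D(2)=1, D(3)=2, D(4)=9.
Total: 8855 x 9.

Final answer: C(23,19) D(4) = 79695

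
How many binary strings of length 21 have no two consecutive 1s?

Let a(n) count valid strings. If the last bit is 0 the prefix is any valid string of length n-1; if it is 1 the string must end in 01 with a valid prefix of length n-2. So a(n) = a(n-1) + a(n-2), a(1)=2, a(2)=3.
Building up term by term: a(1)=2, a(2)=3, a(3)=5, a(4)=8, a(5)=13, a(6)=21, a(7)=34, a(8)=55, a(9)=89, a(10)=144, a(11)=233, a(12)=377, a(13)=610, a(14)=987, a(15)=1597, a(16)=2584, a(17)=4181, a(18)=6765, a(19)=10946, a(20)=17711, a(21)=28657.

Final answer: 28657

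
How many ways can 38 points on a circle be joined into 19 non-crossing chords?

This is a standard Catalan-number count: the answer is C_n. Here n = 38/2 = 19.
C_n = C(2n,n)/(n+1), so C_{19} = C(38,19)/20 = 35345263800/20.

Final answer: C_{19} = 1767263190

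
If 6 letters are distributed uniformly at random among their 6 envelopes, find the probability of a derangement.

Use the recurrence D(n) = (n-1)(D(n-1) + D(n-2)) with D(0)=1, D(1)=0.
Building up: D(2)=1, D(3)=2, D(4)=9, D(5)=44, D(6)=265.
Total arrangements: 6! = 720.
Probability = D(6)/6! = 53/144.

Final answer: D(6)/6! = 265/720 = 0.368056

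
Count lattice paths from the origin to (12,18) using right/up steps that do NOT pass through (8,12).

Total paths to (12,18): C(30,18) = 86493225.
Paths through (8,12): C(20,12) x C(10,6) = 26453700.
Avoiding (8,12): 86493225 - 26453700.

Final answer: 60039525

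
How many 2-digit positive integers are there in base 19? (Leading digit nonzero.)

These are the integers in [19^1, 19^2), so the count is 19^2 - 19^1 = 18 x 19^1.

Final answer: 342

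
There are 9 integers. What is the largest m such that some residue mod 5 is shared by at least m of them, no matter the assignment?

There are 5 possible values for residue mod 5. With 9 integers and 5 categories, by pigeonhole: ceiling(9/5).

Final answer: 2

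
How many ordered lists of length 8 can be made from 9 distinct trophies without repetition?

P(9,8) = 9!/(9-8)! = 9!/1!.

Final answer: P(9,8) = 362880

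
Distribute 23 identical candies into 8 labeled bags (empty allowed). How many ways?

Stars and bars: C(n+k-1, k-1) = C(30,7).

Final answer: C(30,7) = 2035800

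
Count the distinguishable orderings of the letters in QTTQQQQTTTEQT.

Letters (E:1, Q:6, T:6). Total letters: 13.
Permutations = 13!/(6! x 6!).

Final answer: 12012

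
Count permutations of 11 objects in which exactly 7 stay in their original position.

Choose which 7 elements are fixed: C(11,7) = 330.
Derange the remaining 4 using D(j) = (j-1)(D(j-1) + D(j-2)), D(0)=1, D(1)=0: D(2)=1, D(3)=2, D(4)=9.
Total: 330 x 9.

Final answer: C(11,7) D(4) = 2970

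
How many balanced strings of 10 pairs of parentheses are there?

This is a standard Catalan-number count: the answer is C_n. Here n = 10 (pairs).
C_n = (2n)!/(n!(n+1)!), so C_{10} = 20!/(10! x 11!) = C(20,10)/11 = 184756/11.

Final answer: C_{10} = 16796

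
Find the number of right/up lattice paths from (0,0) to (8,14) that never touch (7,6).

Total paths to (8,14): C(22,14) = 319770.
Paths through (7,6): C(13,6) x C(9,8) = 15444.
Avoiding (7,6): 319770 - 15444.

Final answer: 304326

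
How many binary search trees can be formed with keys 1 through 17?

This is a standard Catalan-number count: the answer is C_n. Here n = 17.
C_n = (2n)!/(n!(n+1)!), so C_{17} = 34!/(17! x 18!) = C(34,17)/18 = 2333606220/18.

Final answer: C_{17} = 129644790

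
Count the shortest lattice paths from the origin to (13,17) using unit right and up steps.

Each path has 13 right steps and 17 up steps in some order (30 steps total).
Choose which 17 of the 30 steps are up: C(30,17).

Final answer: C(30,17) = 119759850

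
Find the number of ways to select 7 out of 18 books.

C(18,7) = 18!/(7! x (18-7)!).

Final answer: C(18,7) = 31824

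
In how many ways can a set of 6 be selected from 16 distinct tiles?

C(16,6) = 16!/(6! x (16-6)!).

Final answer: C(16,6) = 8008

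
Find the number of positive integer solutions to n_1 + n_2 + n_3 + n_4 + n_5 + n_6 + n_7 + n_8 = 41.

Substitute n'_i = n_i - 1 (so n'_i >= 0). Then sum n'_i = 41 - 8 = 33.
Stars and bars: C(33+8-1, 8-1) = C(40,7).

Final answer: C(40,7) = 18643560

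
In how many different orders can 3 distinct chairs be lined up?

The number of ways to arrange 3 distinct objects is 3!.

Final answer: 3! = 6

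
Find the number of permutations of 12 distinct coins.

The number of ways to arrange 12 distinct objects is 12!.

Final answer: 12! = 479001600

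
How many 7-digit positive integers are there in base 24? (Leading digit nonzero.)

These are the integers in [24^6, 24^7), so the count is 24^7 - 24^6 = 23 x 24^6.

Final answer: 4395368448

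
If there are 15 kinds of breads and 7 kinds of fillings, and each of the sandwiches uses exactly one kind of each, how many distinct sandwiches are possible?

By the multiplication principle: 15 x 7.

Final answer: 105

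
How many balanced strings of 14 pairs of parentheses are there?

The structures are counted by the Catalan number C_n. Here n = 14 (pairs).
C_n = C(2n,n) - C(2n,n+1), so C_{14} = C(28,14) - C(28,15) = 40116600 - 37442160.

Final answer: C_{14} = 2674440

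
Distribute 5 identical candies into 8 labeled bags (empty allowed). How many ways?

Stars and bars: C(n+k-1, k-1) = C(12,7).

Final answer: C(12,7) = 792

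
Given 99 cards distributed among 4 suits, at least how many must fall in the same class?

By pigeonhole with 99 objects and 4 categories: ceiling(99/4).

Final answer: 25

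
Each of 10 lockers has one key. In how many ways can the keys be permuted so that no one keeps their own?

D(n) = (n-1)(D(n-1) + D(n-2)), D(0)=1, D(1)=0.
D(2) = 1 x (0 + 1) = 1
D(3) = 2 x (1 + 0) = 2
D(4) = 3 x (2 + 1) = 9
D(5) = 4 x (9 + 2) = 44
D(6) = 5 x (44 + 9) = 265
D(7) = 6 x (265 + 44) = 1854
D(8) = 7 x (1854 + 265) = 14833
D(9) = 8 x (14833 + 1854) = 133496
D(10) = 9 x (D(9) + D(8)) = 9 x (133496 + 14833)

Final answer: D(10) = 1334961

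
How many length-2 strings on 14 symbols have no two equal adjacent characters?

Let g(n) count such strings. g(1) = 14, and each valid string of length n-1 extends in 13 ways (any symbol but the last), so g(n) = 13 g(n-1).
Total: g(2) = 14 x 13^1.

Final answer: 14 x 13^{1} = 182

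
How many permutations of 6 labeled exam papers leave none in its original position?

Derangements satisfy D(n) = (n-1)(D(n-1) + D(n-2)), starting from D(0)=1, D(1)=0.
D(2) = 1 x (0 + 1) = 1
D(3) = 2 x (1 + 0) = 2
D(4) = 3 x (2 + 1) = 9
D(5) = 4 x (9 + 2) = 44
D(6) = 5 x (D(5) + D(4)) = 5 x (44 + 9)

Final answer: D(6) = 265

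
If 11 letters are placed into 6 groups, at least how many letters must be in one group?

By the pigeonhole principle: ceiling(11/6).

Final answer: 2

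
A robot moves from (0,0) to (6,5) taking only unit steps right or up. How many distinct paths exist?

Each path has 6 right steps and 5 up steps in some order (11 steps total).
Choose which 5 of the 11 steps are up: C(11,5).

Final answer: C(11,5) = 462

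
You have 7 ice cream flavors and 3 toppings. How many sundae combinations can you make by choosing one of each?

By the multiplication principle: 7 x 3.

Final answer: 21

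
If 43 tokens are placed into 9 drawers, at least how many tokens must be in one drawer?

By the pigeonhole principle: ceiling(43/9).

Final answer: 5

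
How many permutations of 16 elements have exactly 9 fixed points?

Choose which 9 elements are fixed: C(16,9) = 11440.
Derange the remaining 7 using D(j) = (j-1)(D(j-1) + D(j-2)), D(0)=1, D(1)=0: D(2)=1, D(3)=2, D(4)=9, D(5)=44, D(6)=265, D(7)=1854.
Total: 11440 x 1854.

Final answer: C(16,9) D(7) = 21209760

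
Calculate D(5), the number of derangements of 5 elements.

Derangements satisfy D(n) = (n-1)(D(n-1) + D(n-2)), starting from D(0)=1, D(1)=0.
D(2) = 1 x (0 + 1) = 1
D(3) = 2 x (1 + 0) = 2
D(4) = 3 x (2 + 1) = 9
D(5) = 4 x (D(4) + D(3)) = 4 x (9 + 2)

Final answer: D(5) = 44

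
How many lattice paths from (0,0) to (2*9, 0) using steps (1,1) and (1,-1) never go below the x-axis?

Total monotonic paths to (9,9): C(18,9) = 48620.
By the reflection principle, paths that go above the diagonal number C(18,10) = 43758.
Valid Dyck paths: 48620 - 43758.
(Equivalently, C_{9} = C(18,9)/10 = 48620/10.)

Final answer: C_{9} = 4862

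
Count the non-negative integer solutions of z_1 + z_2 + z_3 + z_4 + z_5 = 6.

Stars and bars with 6 stars and 4 bars:
C(6+5-1, 5-1) = C(10,4).

Final answer: C(10,4) = 210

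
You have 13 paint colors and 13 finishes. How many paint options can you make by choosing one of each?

By the multiplication principle: 13 x 13.

Final answer: 169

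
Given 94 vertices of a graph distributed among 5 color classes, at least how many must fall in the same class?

By pigeonhole with 94 objects and 5 categories: ceiling(94/5).

Final answer: 19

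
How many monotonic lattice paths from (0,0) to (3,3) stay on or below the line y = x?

Total monotonic paths to (3,3): C(6,3) = 20.
By the reflection principle, paths that go above the diagonal number C(6,4) = 15.
Valid Dyck paths: 20 - 15.
(This is the Catalan number C_{3}.)

Final answer: C_{3} = 5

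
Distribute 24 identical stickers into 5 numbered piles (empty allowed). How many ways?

Stars and bars: C(n+k-1, k-1) = C(28,4).

Final answer: C(28,4) = 20475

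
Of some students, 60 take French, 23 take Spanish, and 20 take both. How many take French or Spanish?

|A union B| = |A| + |B| - |A intersect B| = 60 + 23 - 20.

Final answer: 63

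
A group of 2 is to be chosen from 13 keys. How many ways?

C(13,2) = 13!/(2! x (13-2)!).

Final answer: C(13,2) = 78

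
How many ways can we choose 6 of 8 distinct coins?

C(8,6) = 8!/(6! x 2!).

Final answer: \binom{8}{6} = 28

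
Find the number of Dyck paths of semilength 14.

Total monotonic paths to (14,14): C(28,14) = 40116600.
Paths that cross above y=x (reflection bijection): C(28,15) = 37442160.
Valid Dyck paths: 40116600 - 37442160.
(Check: C(28,14) - C(28,15) = C(28,14)/15, the Catalan number C_{14}.)

Final answer: C_{14} = 2674440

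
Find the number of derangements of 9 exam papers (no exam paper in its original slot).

Use the recurrence D(n) = (n-1)(D(n-1) + D(n-2)) with D(0)=1, D(1)=0.
D(2) = 1 x (0 + 1) = 1
D(3) = 2 x (1 + 0) = 2
D(4) = 3 x (2 + 1) = 9
D(5) = 4 x (9 + 2) = 44
D(6) = 5 x (44 + 9) = 265
D(7) = 6 x (265 + 44) = 1854
D(8) = 7 x (1854 + 265) = 14833
D(9) = 8 x (D(8) + D(7)) = 8 x (14833 + 1854)

Final answer: D(9) = 133496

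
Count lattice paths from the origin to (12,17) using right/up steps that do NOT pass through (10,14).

Total paths to (12,17): C(29,17) = 51895935.
Paths through (10,14): C(24,14) x C(5,3) = 19612560.
Avoiding (10,14): 51895935 - 19612560.

Final answer: 32283375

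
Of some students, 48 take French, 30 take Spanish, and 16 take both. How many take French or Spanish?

|A union B| = |A| + |B| - |A intersect B| = 48 + 30 - 16.

Final answer: 62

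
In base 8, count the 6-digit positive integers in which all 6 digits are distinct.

The leading digit has 7 choices (anything but zero); the next has 7 (anything but the first), then 6, and so on, one fewer each time.
Total: 7 x 7 x 6 x 5 x 4 x 3.

Final answer: 17640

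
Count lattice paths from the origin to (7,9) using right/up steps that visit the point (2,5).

Paths (0,0)->(2,5): C(7,5) = 21.
Paths (2,5)->(7,9): C(9,4) = 126.
By multiplication principle: 21 x 126.

Final answer: 2646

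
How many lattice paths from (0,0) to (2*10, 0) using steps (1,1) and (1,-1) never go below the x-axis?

Total monotonic paths to (10,10): C(20,10) = 184756.
Paths that cross above y=x (reflection bijection): C(20,11) = 167960.
Valid Dyck paths: 184756 - 167960.
(Equivalently, C_{10} = C(20,10)/11 = 184756/11.)

Final answer: C_{10} = 16796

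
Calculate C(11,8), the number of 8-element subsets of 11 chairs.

C(11,8) = 11!/(8! x (11-8)!).

Final answer: C(11,8) = 165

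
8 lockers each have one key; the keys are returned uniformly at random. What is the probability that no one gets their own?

Derangements satisfy D(n) = (n-1)(D(n-1) + D(n-2)), starting from D(0)=1, D(1)=0.
Building up: D(2)=1, D(3)=2, D(4)=9, D(5)=44, D(6)=265, D(7)=1854, D(8)=14833.
Total arrangements: 8! = 40320.
Probability = D(8)/8! = 2119/5760.

Final answer: D(8)/8! = 14833/40320 = 0.367882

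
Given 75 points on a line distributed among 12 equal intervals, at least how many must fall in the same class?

By pigeonhole with 75 objects and 12 categories: ceiling(75/12).

Final answer: 7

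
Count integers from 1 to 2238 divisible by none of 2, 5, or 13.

|div by 2|=1119, |div by 5|=447, |div by 13|=172.
|div by 2&5|=223, |div by 2&13|=86, |div by 5&13|=34, |div by all|=17.
By inclusion-exclusion, divisible by at least one: 1119+447+172-223-86-34+17 = 1412.
Not divisible by any: 2238 - 1412.

Final answer: 826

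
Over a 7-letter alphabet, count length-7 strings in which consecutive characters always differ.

Let g(n) count such strings. g(1) = 7, and each valid string of length n-1 extends in 6 ways (any symbol but the last), so g(n) = 6 g(n-1).
Total: g(7) = 7 x 6^6.

Final answer: 7 x 6^{6} = 326592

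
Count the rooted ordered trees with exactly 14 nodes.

The structures are counted by the Catalan number C_n. Here n = 14 - 1 = 13.
C_n = (2n)!/(n!(n+1)!), so C_{13} = 26!/(13! x 14!) = C(26,13)/14 = 10400600/14.

Final answer: C_{13} = 742900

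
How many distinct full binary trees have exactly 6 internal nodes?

The structures are counted by the Catalan number C_n. Here n = 6.
C_n = (2n)!/(n!(n+1)!), so C_{6} = 12!/(6! x 7!) = C(12,6)/7 = 924/7.

Final answer: C_{6} = 132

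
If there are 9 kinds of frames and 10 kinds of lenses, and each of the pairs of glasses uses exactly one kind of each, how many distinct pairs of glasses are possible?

By the multiplication principle: 9 x 10.

Final answer: 90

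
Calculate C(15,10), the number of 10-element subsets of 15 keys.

C(15,10) = 15!/(10! x 5!).

Final answer: \binom{15}{10} = 3003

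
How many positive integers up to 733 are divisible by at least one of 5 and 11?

Multiples of 5: 146. Multiples of 11: 66. Of both (lcm=55): 13.
By inclusion-exclusion: 146 + 66 - 13.

Final answer: 199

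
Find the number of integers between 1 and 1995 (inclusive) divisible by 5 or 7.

Multiples of 5: 399. Multiples of 7: 285. Of both (lcm=35): 57.
By inclusion-exclusion: 399 + 285 - 57.

Final answer: 627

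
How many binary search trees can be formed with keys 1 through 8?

This is a standard Catalan-number count: the answer is C_n. Here n = 8.
C_n = C(2n,n) - C(2n,n+1), so C_{8} = C(16,8) - C(16,9) = 12870 - 11440.

Final answer: C_{8} = 1430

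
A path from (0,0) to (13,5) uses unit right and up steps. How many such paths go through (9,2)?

Paths (0,0)->(9,2): C(11,2) = 55.
Paths (9,2)->(13,5): C(7,3) = 35.
By multiplication principle: 55 x 35.

Final answer: 1925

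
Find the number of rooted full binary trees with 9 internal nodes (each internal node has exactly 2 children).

The structures are counted by the Catalan number C_n. Here n = 9.
Using C_0 = 1 and C_(k+1) = C_k x 2(2k+1)/(k+2), build up term by term: C_1=1, C_2=2, C_3=5, C_4=14, C_5=42, C_6=132, C_7=429, C_8=1430, C_9=4862.

Final answer: C_{9} = 4862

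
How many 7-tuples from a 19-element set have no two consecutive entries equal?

First character: 19 choices. Each subsequent: 18 choices (must differ from the previous one).
Total: 19 x 18^6.

Final answer: 19 x 18^{6} = 646232256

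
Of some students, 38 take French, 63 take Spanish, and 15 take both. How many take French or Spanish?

|A union B| = |A| + |B| - |A intersect B| = 38 + 63 - 15.

Final answer: 86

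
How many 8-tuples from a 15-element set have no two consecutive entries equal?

First character: 15 choices. Each subsequent: 14 choices (must differ from the previous one).
Total: 15 x 14^7.

Final answer: 15 x 14^{7} = 1581202560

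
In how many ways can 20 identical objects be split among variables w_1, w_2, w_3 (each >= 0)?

Stars and bars with 20 stars and 2 bars:
C(20+3-1, 3-1) = C(22,2).

Final answer: C(22,2) = 231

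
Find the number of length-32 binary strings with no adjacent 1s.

Let a(n) count valid strings. If the last bit is 0 the prefix is any valid string of length n-1; if it is 1 the string must end in 01 with a valid prefix of length n-2. So a(n) = a(n-1) + a(n-2), a(1)=2, a(2)=3.
Building up term by term: a(1)=2, a(2)=3, a(3)=5, a(4)=8, a(5)=13, a(6)=21, a(7)=34, a(8)=55, a(9)=89, a(10)=144, a(11)=233, a(12)=377, a(13)=610, a(14)=987, a(15)=1597, a(16)=2584, a(17)=4181, a(18)=6765, a(19)=10946, a(20)=17711, a(21)=28657, a(22)=46368, a(23)=75025, a(24)=121393, a(25)=196418, a(26)=317811, a(27)=514229, a(28)=832040, a(29)=1346269, a(30)=2178309, a(31)=3524578, a(32)=5702887.

Final answer: 5702887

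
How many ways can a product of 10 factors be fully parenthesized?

This is a standard Catalan-number count: the answer is C_n. Here n = 10 - 1 = 9.
C_n = (2n)!/(n!(n+1)!), so C_{9} = 18!/(9! x 10!) = C(18,9)/10 = 48620/10.

Final answer: C_{9} = 4862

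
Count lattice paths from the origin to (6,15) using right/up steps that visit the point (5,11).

Paths (0,0)->(5,11): C(16,11) = 4368.
Paths (5,11)->(6,15): C(5,4) = 5.
By multiplication principle: 4368 x 5.

Final answer: 21840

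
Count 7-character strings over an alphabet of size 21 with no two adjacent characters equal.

First character: 21 choices. Each subsequent: 20 choices (must differ from the previous one).
Total: 21 x 20^6.

Final answer: 21 x 20^{6} = 1344000000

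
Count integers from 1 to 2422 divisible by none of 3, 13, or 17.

|div by 3|=807, |div by 13|=186, |div by 17|=142.
|div by 3&13|=62, |div by 3&17|=47, |div by 13&17|=10, |div by all|=3.
By inclusion-exclusion, divisible by at least one: 807+186+142-62-47-10+3 = 1019.
Not divisible by any: 2422 - 1019.

Final answer: 1403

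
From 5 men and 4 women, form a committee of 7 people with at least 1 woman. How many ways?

Sum over valid woman counts:
C(4,2)C(5,5) = 6
C(4,3)C(5,4) = 20
C(4,4)C(5,3) = 10
Total: 6 + 20 + 10.

Final answer: 36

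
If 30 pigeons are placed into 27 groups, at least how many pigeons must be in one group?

By the pigeonhole principle: ceiling(30/27).

Final answer: 2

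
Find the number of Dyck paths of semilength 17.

Total monotonic paths to (17,17): C(34,17) = 2333606220.
Reflecting each bad path at its first crossing gives a bijection with paths to (16,18): C(34,18) = 2203961430.
Valid Dyck paths: 2333606220 - 2203961430.
(This is the Catalan number C_{17}.)

Final answer: C_{17} = 129644790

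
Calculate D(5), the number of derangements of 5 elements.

Derangements satisfy D(n) = (n-1)(D(n-1) + D(n-2)), starting from D(0)=1, D(1)=0.
D(2) = 1 x (0 + 1) = 1
D(3) = 2 x (1 + 0) = 2
D(4) = 3 x (2 + 1) = 9
D(5) = 4 x (D(4) + D(3)) = 4 x (9 + 2)

Final answer: D(5) = 44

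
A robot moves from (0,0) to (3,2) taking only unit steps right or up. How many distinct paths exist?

Each path has 3 right steps and 2 up steps in some order (5 steps total).
Choose which 2 of the 5 steps are up: C(5,2).

Final answer: C(5,2) = 10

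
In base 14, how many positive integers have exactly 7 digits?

In base 14, the leading digit has 13 choices (1..13); each of the remaining 6 digits has 14 choices.
Total: 13 x 14^6.

Final answer: 97883968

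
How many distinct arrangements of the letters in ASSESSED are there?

Letters (A:1, D:1, E:2, S:4). Total letters: 8.
Permutations = 8!/(4! x 2!).

Final answer: 840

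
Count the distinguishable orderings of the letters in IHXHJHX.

Letters (H:3, I:1, J:1, X:2). Total letters: 7.
Permutations = 7!/(3! x 2!).

Final answer: 420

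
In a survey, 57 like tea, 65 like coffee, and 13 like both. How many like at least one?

|A union B| = |A| + |B| - |A intersect B| = 57 + 65 - 13.

Final answer: 109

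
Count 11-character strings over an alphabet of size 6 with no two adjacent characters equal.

First character: 6 choices. Each subsequent: 5 choices (must differ from the previous one).
Total: 6 x 5^10.

Final answer: 6 x 5^{10} = 58593750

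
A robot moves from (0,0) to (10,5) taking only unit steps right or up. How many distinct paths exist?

Each path has 10 right steps and 5 up steps in some order (15 steps total).
Choose which 5 of the 15 steps are up: C(15,5).

Final answer: C(15,5) = 3003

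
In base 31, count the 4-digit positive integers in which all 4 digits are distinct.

First digit: 30 (nonzero). Second: 30 (not first). Third: 29, etc.
Total: 30 x 30 x 29 x 28.

Final answer: 730800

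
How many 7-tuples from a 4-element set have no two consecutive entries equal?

First character: 4 choices. Each subsequent: 3 choices (must differ from the previous one).
Total: 4 x 3^6.

Final answer: 4 x 3^{6} = 2916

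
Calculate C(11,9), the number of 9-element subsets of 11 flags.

C(11,9) = 11!/(9! x 2!).

Final answer: \binom{11}{9} = 55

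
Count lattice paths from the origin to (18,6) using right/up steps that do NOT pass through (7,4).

Total paths to (18,6): C(24,6) = 134596.
Paths through (7,4): C(11,4) x C(13,2) = 25740.
Avoiding (7,4): 134596 - 25740.

Final answer: 108856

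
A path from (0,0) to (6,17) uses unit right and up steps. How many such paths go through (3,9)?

Paths (0,0)->(3,9): C(12,9) = 220.
Paths (3,9)->(6,17): C(11,8) = 165.
By multiplication principle: 220 x 165.

Final answer: 36300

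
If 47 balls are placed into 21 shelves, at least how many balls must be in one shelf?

By the pigeonhole principle: ceiling(47/21).

Final answer: 3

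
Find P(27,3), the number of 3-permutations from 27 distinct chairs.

P(27,3) = 27!/(27-3)! = 27!/24!.

Final answer: P(27,3) = 17550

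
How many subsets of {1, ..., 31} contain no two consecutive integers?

Condition on whether n belongs to the subset: if not, any valid subset of {1, ..., n-1} works (a(n-1)); if so, n-1 is excluded and the rest is a valid subset of {1, ..., n-2} (a(n-2)). Hence a(n) = a(n-1) + a(n-2), a(1)=2, a(2)=3.
Iterating the recurrence: a(1)=2, a(2)=3, a(3)=5, a(4)=8, a(5)=13, a(6)=21, a(7)=34, a(8)=55, a(9)=89, a(10)=144, a(11)=233, a(12)=377, a(13)=610, a(14)=987, a(15)=1597, a(16)=2584, a(17)=4181, a(18)=6765, a(19)=10946, a(20)=17711, a(21)=28657, a(22)=46368, a(23)=75025, a(24)=121393, a(25)=196418, a(26)=317811, a(27)=514229, a(28)=832040, a(29)=1346269, a(30)=2178309, a(31)=3524578.

Final answer: 3524578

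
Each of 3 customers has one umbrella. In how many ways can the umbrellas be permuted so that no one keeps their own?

D(n) = (n-1)(D(n-1) + D(n-2)), D(0)=1, D(1)=0.
D(2) = 1 x (0 + 1) = 1
D(3) = 2 x (D(2) + D(1)) = 2 x (1 + 0)

Final answer: D(3) = 2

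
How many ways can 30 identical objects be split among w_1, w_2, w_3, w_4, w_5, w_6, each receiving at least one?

Substitute w'_i = w_i - 1 (so w'_i >= 0). Then sum w'_i = 30 - 6 = 24.
Stars and bars: C(24+6-1, 6-1) = C(29,5).

Final answer: C(29,5) = 118755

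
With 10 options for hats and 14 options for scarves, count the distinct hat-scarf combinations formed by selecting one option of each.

By the multiplication principle: 10 x 14.

Final answer: 140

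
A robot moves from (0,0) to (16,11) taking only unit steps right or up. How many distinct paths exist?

Each path has 16 right steps and 11 up steps in some order (27 steps total).
Choose which 11 of the 27 steps are up: C(27,11).

Final answer: C(27,11) = 13037895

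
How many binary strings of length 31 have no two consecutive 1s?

Let a(n) count valid strings. If the last bit is 0 the prefix is any valid string of length n-1; if it is 1 the string must end in 01 with a valid prefix of length n-2. So a(n) = a(n-1) + a(n-2), a(1)=2, a(2)=3.
Computing successive values: a(1)=2, a(2)=3, a(3)=5, a(4)=8, a(5)=13, a(6)=21, a(7)=34, a(8)=55, a(9)=89, a(10)=144, a(11)=233, a(12)=377, a(13)=610, a(14)=987, a(15)=1597, a(16)=2584, a(17)=4181, a(18)=6765, a(19)=10946, a(20)=17711, a(21)=28657, a(22)=46368, a(23)=75025, a(24)=121393, a(25)=196418, a(26)=317811, a(27)=514229, a(28)=832040, a(29)=1346269, a(30)=2178309, a(31)=3524578.

Final answer: 3524578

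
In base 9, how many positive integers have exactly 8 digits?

These are the integers in [9^7, 9^8), so the count is 9^8 - 9^7 = 8 x 9^7.

Final answer: 38263752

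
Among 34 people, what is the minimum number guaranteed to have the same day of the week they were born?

There are 7 possible values for day of the week they were born. With 34 people and 7 categories, by pigeonhole: ceiling(34/7).

Final answer: 5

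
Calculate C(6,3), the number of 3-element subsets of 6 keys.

C(6,3) = 6!/(3! x (6-3)!).

Final answer: C(6,3) = 20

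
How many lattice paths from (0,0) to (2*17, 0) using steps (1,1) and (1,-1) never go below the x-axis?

Total monotonic paths to (17,17): C(34,17) = 2333606220.
Paths that cross above y=x (reflection bijection): C(34,18) = 2203961430.
Valid Dyck paths: 2333606220 - 2203961430.
(Equivalently, C_{17} = C(34,17)/18 = 2333606220/18.)

Final answer: C_{17} = 129644790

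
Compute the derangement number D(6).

Derangements satisfy D(n) = (n-1)(D(n-1) + D(n-2)), starting from D(0)=1, D(1)=0.
Building up: D(2)=1, D(3)=2, D(4)=9, D(5)=44.
D(6) = 5 x (D(5) + D(4)) = 5 x (44 + 9).

Final answer: D(6) = 265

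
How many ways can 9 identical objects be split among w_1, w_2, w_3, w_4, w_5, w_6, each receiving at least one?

Substitute w'_i = w_i - 1 (so w'_i >= 0). Then sum w'_i = 9 - 6 = 3.
Stars and bars: C(3+6-1, 6-1) = C(8,5).

Final answer: C(8,5) = 56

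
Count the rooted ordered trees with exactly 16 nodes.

This is a standard Catalan-number count: the answer is C_n. Here n = 16 - 1 = 15.
C_n = C(2n,n) - C(2n,n+1), so C_{15} = C(30,15) - C(30,16) = 155117520 - 145422675.

Final answer: C_{15} = 9694845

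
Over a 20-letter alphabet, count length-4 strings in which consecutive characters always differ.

Let g(n) count such strings. g(1) = 20, and each valid string of length n-1 extends in 19 ways (any symbol but the last), so g(n) = 19 g(n-1).
Total: g(4) = 20 x 19^3.

Final answer: 20 x 19^{3} = 137180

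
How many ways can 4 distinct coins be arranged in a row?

The number of ways to arrange 4 distinct objects is 4!.

Final answer: 4! = 24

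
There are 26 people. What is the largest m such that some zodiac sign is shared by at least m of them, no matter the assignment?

There are 12 possible values for zodiac sign. With 26 people and 12 categories, by pigeonhole: ceiling(26/12).

Final answer: 3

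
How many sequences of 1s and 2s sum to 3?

Let f(n) be the number of climbs. Removing the last move (1 or 2 steps) gives f(n) = f(n-1) + f(n-2); base cases f(1)=1, f(2)=2.
Building up term by term: f(1)=1, f(2)=2, f(3)=3.

Final answer: 3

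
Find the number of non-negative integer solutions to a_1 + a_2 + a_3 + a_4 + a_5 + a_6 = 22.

Stars and bars with 22 stars and 5 bars:
C(22+6-1, 6-1) = C(27,5).

Final answer: C(27,5) = 80730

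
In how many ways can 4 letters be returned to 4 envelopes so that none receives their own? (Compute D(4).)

Use the recurrence D(n) = (n-1)(D(n-1) + D(n-2)) with D(0)=1, D(1)=0.
D(2) = 1 x (0 + 1) = 1
D(3) = 2 x (1 + 0) = 2
D(4) = 3 x (D(3) + D(2)) = 3 x (2 + 1)

Final answer: D(4) = 9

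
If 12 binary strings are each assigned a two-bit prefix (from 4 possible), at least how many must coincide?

There are 4 possible values for two-bit prefix. With 12 binary strings and 4 categories, by pigeonhole: ceiling(12/4).

Final answer: 3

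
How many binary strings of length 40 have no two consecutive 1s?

Classify by the final bit: ...0 gives a(n-1) strings, ...01 gives a(n-2) strings. Thus a(n) = a(n-1) + a(n-2) with a(1)=2, a(2)=3.
Iterating the recurrence: a(1)=2, a(2)=3, a(3)=5, a(4)=8, a(5)=13, a(6)=21, a(7)=34, a(8)=55, a(9)=89, a(10)=144, a(11)=233, a(12)=377, a(13)=610, a(14)=987, a(15)=1597, a(16)=2584, a(17)=4181, a(18)=6765, a(19)=10946, a(20)=17711, a(21)=28657, a(22)=46368, a(23)=75025, a(24)=121393, a(25)=196418, a(26)=317811, a(27)=514229, a(28)=832040, a(29)=1346269, a(30)=2178309, a(31)=3524578, a(32)=5702887, a(33)=9227465, a(34)=14930352, a(35)=24157817, a(36)=39088169, a(37)=63245986, a(38)=102334155, a(39)=165580141, a(40)=267914296.

Final answer: 267914296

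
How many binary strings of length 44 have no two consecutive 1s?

Classify by the final bit: ...0 gives a(n-1) strings, ...01 gives a(n-2) strings. Thus a(n) = a(n-1) + a(n-2) with a(1)=2, a(2)=3.
Computing successive values: a(1)=2, a(2)=3, a(3)=5, a(4)=8, a(5)=13, a(6)=21, a(7)=34, a(8)=55, a(9)=89, a(10)=144, a(11)=233, a(12)=377, a(13)=610, a(14)=987, a(15)=1597, a(16)=2584, a(17)=4181, a(18)=6765, a(19)=10946, a(20)=17711, a(21)=28657, a(22)=46368, a(23)=75025, a(24)=121393, a(25)=196418, a(26)=317811, a(27)=514229, a(28)=832040, a(29)=1346269, a(30)=2178309, a(31)=3524578, a(32)=5702887, a(33)=9227465, a(34)=14930352, a(35)=24157817, a(36)=39088169, a(37)=63245986, a(38)=102334155, a(39)=165580141, a(40)=267914296, a(41)=433494437, a(42)=701408733, a(43)=1134903170, a(44)=1836311903.

Final answer: 1836311903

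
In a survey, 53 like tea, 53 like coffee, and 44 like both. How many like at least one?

|A union B| = |A| + |B| - |A intersect B| = 53 + 53 - 44.

Final answer: 62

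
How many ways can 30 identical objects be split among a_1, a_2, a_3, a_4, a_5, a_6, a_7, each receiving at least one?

Substitute a'_i = a_i - 1 (so a'_i >= 0). Then sum a'_i = 30 - 7 = 23.
Stars and bars: C(23+7-1, 7-1) = C(29,6).

Final answer: C(29,6) = 475020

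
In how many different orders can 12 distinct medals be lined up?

The number of ways to arrange 12 distinct objects is 12!.

Final answer: 12! = 479001600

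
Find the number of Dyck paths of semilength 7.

Total monotonic paths to (7,7): C(14,7) = 3432.
A path is bad iff it touches y = x + 1; reflecting its initial segment maps bad paths bijectively onto all paths to (6,8), of which there are C(14,8) = 3003.
Valid Dyck paths: 3432 - 3003.
(These counts are the Catalan numbers.)

Final answer: C_{7} = 429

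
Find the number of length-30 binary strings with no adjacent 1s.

Classify by the final bit: ...0 gives a(n-1) strings, ...01 gives a(n-2) strings. Thus a(n) = a(n-1) + a(n-2) with a(1)=2, a(2)=3.
Iterating the recurrence: a(1)=2, a(2)=3, a(3)=5, a(4)=8, a(5)=13, a(6)=21, a(7)=34, a(8)=55, a(9)=89, a(10)=144, a(11)=233, a(12)=377, a(13)=610, a(14)=987, a(15)=1597, a(16)=2584, a(17)=4181, a(18)=6765, a(19)=10946, a(20)=17711, a(21)=28657, a(22)=46368, a(23)=75025, a(24)=121393, a(25)=196418, a(26)=317811, a(27)=514229, a(28)=832040, a(29)=1346269, a(30)=2178309.

Final answer: 2178309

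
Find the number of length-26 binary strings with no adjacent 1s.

Let a(n) count valid strings. If the last bit is 0 the prefix is any valid string of length n-1; if it is 1 the string must end in 01 with a valid prefix of length n-2. So a(n) = a(n-1) + a(n-2), a(1)=2, a(2)=3.
Computing successive values: a(1)=2, a(2)=3, a(3)=5, a(4)=8, a(5)=13, a(6)=21, a(7)=34, a(8)=55, a(9)=89, a(10)=144, a(11)=233, a(12)=377, a(13)=610, a(14)=987, a(15)=1597, a(16)=2584, a(17)=4181, a(18)=6765, a(19)=10946, a(20)=17711, a(21)=28657, a(22)=46368, a(23)=75025, a(24)=121393, a(25)=196418, a(26)=317811.

Final answer: 317811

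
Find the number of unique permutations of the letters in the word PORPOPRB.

Letters (B:1, O:2, P:3, R:2). Total letters: 8.
Permutations = 8!/(3! x 2! x 2!).

Final answer: 1680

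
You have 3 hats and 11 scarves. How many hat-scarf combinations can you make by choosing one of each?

By the multiplication principle: 3 x 11.

Final answer: 33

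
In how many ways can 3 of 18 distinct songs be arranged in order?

P(18,3) = 18!/(18-3)! = 18!/15!.

Final answer: P(18,3) = 4896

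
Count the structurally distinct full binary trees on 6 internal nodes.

This is a standard Catalan-number count: the answer is C_n. Here n = 6.
Using C_0 = 1 and C_(k+1) = C_k x 2(2k+1)/(k+2), build up term by term: C_1=1, C_2=2, C_3=5, C_4=14, C_5=42, C_6=132.

Final answer: C_{6} = 132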